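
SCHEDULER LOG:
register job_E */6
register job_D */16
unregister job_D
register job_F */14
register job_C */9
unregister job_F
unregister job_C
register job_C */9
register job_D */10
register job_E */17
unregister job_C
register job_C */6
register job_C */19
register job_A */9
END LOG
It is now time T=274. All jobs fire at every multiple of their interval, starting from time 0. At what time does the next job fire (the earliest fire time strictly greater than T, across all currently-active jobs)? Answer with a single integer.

Answer: 279

Derivation:
Op 1: register job_E */6 -> active={job_E:*/6}
Op 2: register job_D */16 -> active={job_D:*/16, job_E:*/6}
Op 3: unregister job_D -> active={job_E:*/6}
Op 4: register job_F */14 -> active={job_E:*/6, job_F:*/14}
Op 5: register job_C */9 -> active={job_C:*/9, job_E:*/6, job_F:*/14}
Op 6: unregister job_F -> active={job_C:*/9, job_E:*/6}
Op 7: unregister job_C -> active={job_E:*/6}
Op 8: register job_C */9 -> active={job_C:*/9, job_E:*/6}
Op 9: register job_D */10 -> active={job_C:*/9, job_D:*/10, job_E:*/6}
Op 10: register job_E */17 -> active={job_C:*/9, job_D:*/10, job_E:*/17}
Op 11: unregister job_C -> active={job_D:*/10, job_E:*/17}
Op 12: register job_C */6 -> active={job_C:*/6, job_D:*/10, job_E:*/17}
Op 13: register job_C */19 -> active={job_C:*/19, job_D:*/10, job_E:*/17}
Op 14: register job_A */9 -> active={job_A:*/9, job_C:*/19, job_D:*/10, job_E:*/17}
  job_A: interval 9, next fire after T=274 is 279
  job_C: interval 19, next fire after T=274 is 285
  job_D: interval 10, next fire after T=274 is 280
  job_E: interval 17, next fire after T=274 is 289
Earliest fire time = 279 (job job_A)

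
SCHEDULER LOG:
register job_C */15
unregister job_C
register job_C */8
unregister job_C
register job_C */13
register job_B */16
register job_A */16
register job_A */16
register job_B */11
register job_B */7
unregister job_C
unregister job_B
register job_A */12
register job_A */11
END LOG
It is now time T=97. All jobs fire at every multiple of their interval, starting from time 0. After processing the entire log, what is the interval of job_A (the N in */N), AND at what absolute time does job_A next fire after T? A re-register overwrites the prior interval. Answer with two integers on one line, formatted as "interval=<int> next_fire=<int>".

Answer: interval=11 next_fire=99

Derivation:
Op 1: register job_C */15 -> active={job_C:*/15}
Op 2: unregister job_C -> active={}
Op 3: register job_C */8 -> active={job_C:*/8}
Op 4: unregister job_C -> active={}
Op 5: register job_C */13 -> active={job_C:*/13}
Op 6: register job_B */16 -> active={job_B:*/16, job_C:*/13}
Op 7: register job_A */16 -> active={job_A:*/16, job_B:*/16, job_C:*/13}
Op 8: register job_A */16 -> active={job_A:*/16, job_B:*/16, job_C:*/13}
Op 9: register job_B */11 -> active={job_A:*/16, job_B:*/11, job_C:*/13}
Op 10: register job_B */7 -> active={job_A:*/16, job_B:*/7, job_C:*/13}
Op 11: unregister job_C -> active={job_A:*/16, job_B:*/7}
Op 12: unregister job_B -> active={job_A:*/16}
Op 13: register job_A */12 -> active={job_A:*/12}
Op 14: register job_A */11 -> active={job_A:*/11}
Final interval of job_A = 11
Next fire of job_A after T=97: (97//11+1)*11 = 99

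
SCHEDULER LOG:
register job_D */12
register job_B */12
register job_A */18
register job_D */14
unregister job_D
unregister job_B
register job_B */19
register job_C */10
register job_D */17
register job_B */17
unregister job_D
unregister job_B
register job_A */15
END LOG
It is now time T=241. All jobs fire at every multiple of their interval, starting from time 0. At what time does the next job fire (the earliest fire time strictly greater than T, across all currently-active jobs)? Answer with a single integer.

Answer: 250

Derivation:
Op 1: register job_D */12 -> active={job_D:*/12}
Op 2: register job_B */12 -> active={job_B:*/12, job_D:*/12}
Op 3: register job_A */18 -> active={job_A:*/18, job_B:*/12, job_D:*/12}
Op 4: register job_D */14 -> active={job_A:*/18, job_B:*/12, job_D:*/14}
Op 5: unregister job_D -> active={job_A:*/18, job_B:*/12}
Op 6: unregister job_B -> active={job_A:*/18}
Op 7: register job_B */19 -> active={job_A:*/18, job_B:*/19}
Op 8: register job_C */10 -> active={job_A:*/18, job_B:*/19, job_C:*/10}
Op 9: register job_D */17 -> active={job_A:*/18, job_B:*/19, job_C:*/10, job_D:*/17}
Op 10: register job_B */17 -> active={job_A:*/18, job_B:*/17, job_C:*/10, job_D:*/17}
Op 11: unregister job_D -> active={job_A:*/18, job_B:*/17, job_C:*/10}
Op 12: unregister job_B -> active={job_A:*/18, job_C:*/10}
Op 13: register job_A */15 -> active={job_A:*/15, job_C:*/10}
  job_A: interval 15, next fire after T=241 is 255
  job_C: interval 10, next fire after T=241 is 250
Earliest fire time = 250 (job job_C)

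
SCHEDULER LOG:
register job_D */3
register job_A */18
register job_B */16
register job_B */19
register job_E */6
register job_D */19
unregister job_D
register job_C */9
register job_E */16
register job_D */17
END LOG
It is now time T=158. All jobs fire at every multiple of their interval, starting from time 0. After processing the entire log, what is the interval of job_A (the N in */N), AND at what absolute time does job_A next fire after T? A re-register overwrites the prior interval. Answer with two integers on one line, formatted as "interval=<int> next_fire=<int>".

Op 1: register job_D */3 -> active={job_D:*/3}
Op 2: register job_A */18 -> active={job_A:*/18, job_D:*/3}
Op 3: register job_B */16 -> active={job_A:*/18, job_B:*/16, job_D:*/3}
Op 4: register job_B */19 -> active={job_A:*/18, job_B:*/19, job_D:*/3}
Op 5: register job_E */6 -> active={job_A:*/18, job_B:*/19, job_D:*/3, job_E:*/6}
Op 6: register job_D */19 -> active={job_A:*/18, job_B:*/19, job_D:*/19, job_E:*/6}
Op 7: unregister job_D -> active={job_A:*/18, job_B:*/19, job_E:*/6}
Op 8: register job_C */9 -> active={job_A:*/18, job_B:*/19, job_C:*/9, job_E:*/6}
Op 9: register job_E */16 -> active={job_A:*/18, job_B:*/19, job_C:*/9, job_E:*/16}
Op 10: register job_D */17 -> active={job_A:*/18, job_B:*/19, job_C:*/9, job_D:*/17, job_E:*/16}
Final interval of job_A = 18
Next fire of job_A after T=158: (158//18+1)*18 = 162

Answer: interval=18 next_fire=162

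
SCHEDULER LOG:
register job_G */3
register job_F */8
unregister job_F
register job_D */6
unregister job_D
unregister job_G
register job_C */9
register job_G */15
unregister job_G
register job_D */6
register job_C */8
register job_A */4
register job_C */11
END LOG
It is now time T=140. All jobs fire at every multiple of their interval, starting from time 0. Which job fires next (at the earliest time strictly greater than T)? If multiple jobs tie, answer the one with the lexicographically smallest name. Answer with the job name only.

Op 1: register job_G */3 -> active={job_G:*/3}
Op 2: register job_F */8 -> active={job_F:*/8, job_G:*/3}
Op 3: unregister job_F -> active={job_G:*/3}
Op 4: register job_D */6 -> active={job_D:*/6, job_G:*/3}
Op 5: unregister job_D -> active={job_G:*/3}
Op 6: unregister job_G -> active={}
Op 7: register job_C */9 -> active={job_C:*/9}
Op 8: register job_G */15 -> active={job_C:*/9, job_G:*/15}
Op 9: unregister job_G -> active={job_C:*/9}
Op 10: register job_D */6 -> active={job_C:*/9, job_D:*/6}
Op 11: register job_C */8 -> active={job_C:*/8, job_D:*/6}
Op 12: register job_A */4 -> active={job_A:*/4, job_C:*/8, job_D:*/6}
Op 13: register job_C */11 -> active={job_A:*/4, job_C:*/11, job_D:*/6}
  job_A: interval 4, next fire after T=140 is 144
  job_C: interval 11, next fire after T=140 is 143
  job_D: interval 6, next fire after T=140 is 144
Earliest = 143, winner (lex tiebreak) = job_C

Answer: job_C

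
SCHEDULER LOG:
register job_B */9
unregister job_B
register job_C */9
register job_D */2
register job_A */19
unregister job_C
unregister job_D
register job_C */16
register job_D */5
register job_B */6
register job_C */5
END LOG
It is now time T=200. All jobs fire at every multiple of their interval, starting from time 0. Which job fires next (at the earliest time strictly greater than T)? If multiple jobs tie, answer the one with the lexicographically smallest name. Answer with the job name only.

Op 1: register job_B */9 -> active={job_B:*/9}
Op 2: unregister job_B -> active={}
Op 3: register job_C */9 -> active={job_C:*/9}
Op 4: register job_D */2 -> active={job_C:*/9, job_D:*/2}
Op 5: register job_A */19 -> active={job_A:*/19, job_C:*/9, job_D:*/2}
Op 6: unregister job_C -> active={job_A:*/19, job_D:*/2}
Op 7: unregister job_D -> active={job_A:*/19}
Op 8: register job_C */16 -> active={job_A:*/19, job_C:*/16}
Op 9: register job_D */5 -> active={job_A:*/19, job_C:*/16, job_D:*/5}
Op 10: register job_B */6 -> active={job_A:*/19, job_B:*/6, job_C:*/16, job_D:*/5}
Op 11: register job_C */5 -> active={job_A:*/19, job_B:*/6, job_C:*/5, job_D:*/5}
  job_A: interval 19, next fire after T=200 is 209
  job_B: interval 6, next fire after T=200 is 204
  job_C: interval 5, next fire after T=200 is 205
  job_D: interval 5, next fire after T=200 is 205
Earliest = 204, winner (lex tiebreak) = job_B

Answer: job_B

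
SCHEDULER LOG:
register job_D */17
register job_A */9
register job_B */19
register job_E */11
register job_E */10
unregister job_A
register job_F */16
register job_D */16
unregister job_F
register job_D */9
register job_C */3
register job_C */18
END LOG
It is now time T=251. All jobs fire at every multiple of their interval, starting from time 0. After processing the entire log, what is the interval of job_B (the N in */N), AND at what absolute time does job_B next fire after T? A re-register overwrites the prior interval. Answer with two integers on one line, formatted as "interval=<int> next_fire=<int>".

Answer: interval=19 next_fire=266

Derivation:
Op 1: register job_D */17 -> active={job_D:*/17}
Op 2: register job_A */9 -> active={job_A:*/9, job_D:*/17}
Op 3: register job_B */19 -> active={job_A:*/9, job_B:*/19, job_D:*/17}
Op 4: register job_E */11 -> active={job_A:*/9, job_B:*/19, job_D:*/17, job_E:*/11}
Op 5: register job_E */10 -> active={job_A:*/9, job_B:*/19, job_D:*/17, job_E:*/10}
Op 6: unregister job_A -> active={job_B:*/19, job_D:*/17, job_E:*/10}
Op 7: register job_F */16 -> active={job_B:*/19, job_D:*/17, job_E:*/10, job_F:*/16}
Op 8: register job_D */16 -> active={job_B:*/19, job_D:*/16, job_E:*/10, job_F:*/16}
Op 9: unregister job_F -> active={job_B:*/19, job_D:*/16, job_E:*/10}
Op 10: register job_D */9 -> active={job_B:*/19, job_D:*/9, job_E:*/10}
Op 11: register job_C */3 -> active={job_B:*/19, job_C:*/3, job_D:*/9, job_E:*/10}
Op 12: register job_C */18 -> active={job_B:*/19, job_C:*/18, job_D:*/9, job_E:*/10}
Final interval of job_B = 19
Next fire of job_B after T=251: (251//19+1)*19 = 266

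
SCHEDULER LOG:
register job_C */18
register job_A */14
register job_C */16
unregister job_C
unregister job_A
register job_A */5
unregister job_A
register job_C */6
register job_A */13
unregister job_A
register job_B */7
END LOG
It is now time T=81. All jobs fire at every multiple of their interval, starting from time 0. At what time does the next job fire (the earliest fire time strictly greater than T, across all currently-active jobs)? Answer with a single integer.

Answer: 84

Derivation:
Op 1: register job_C */18 -> active={job_C:*/18}
Op 2: register job_A */14 -> active={job_A:*/14, job_C:*/18}
Op 3: register job_C */16 -> active={job_A:*/14, job_C:*/16}
Op 4: unregister job_C -> active={job_A:*/14}
Op 5: unregister job_A -> active={}
Op 6: register job_A */5 -> active={job_A:*/5}
Op 7: unregister job_A -> active={}
Op 8: register job_C */6 -> active={job_C:*/6}
Op 9: register job_A */13 -> active={job_A:*/13, job_C:*/6}
Op 10: unregister job_A -> active={job_C:*/6}
Op 11: register job_B */7 -> active={job_B:*/7, job_C:*/6}
  job_B: interval 7, next fire after T=81 is 84
  job_C: interval 6, next fire after T=81 is 84
Earliest fire time = 84 (job job_B)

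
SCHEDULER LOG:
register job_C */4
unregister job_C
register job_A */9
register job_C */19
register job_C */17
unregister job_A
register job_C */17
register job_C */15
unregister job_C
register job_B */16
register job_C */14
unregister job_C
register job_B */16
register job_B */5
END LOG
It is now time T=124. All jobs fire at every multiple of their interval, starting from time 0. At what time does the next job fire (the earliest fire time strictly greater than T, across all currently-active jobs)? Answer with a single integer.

Op 1: register job_C */4 -> active={job_C:*/4}
Op 2: unregister job_C -> active={}
Op 3: register job_A */9 -> active={job_A:*/9}
Op 4: register job_C */19 -> active={job_A:*/9, job_C:*/19}
Op 5: register job_C */17 -> active={job_A:*/9, job_C:*/17}
Op 6: unregister job_A -> active={job_C:*/17}
Op 7: register job_C */17 -> active={job_C:*/17}
Op 8: register job_C */15 -> active={job_C:*/15}
Op 9: unregister job_C -> active={}
Op 10: register job_B */16 -> active={job_B:*/16}
Op 11: register job_C */14 -> active={job_B:*/16, job_C:*/14}
Op 12: unregister job_C -> active={job_B:*/16}
Op 13: register job_B */16 -> active={job_B:*/16}
Op 14: register job_B */5 -> active={job_B:*/5}
  job_B: interval 5, next fire after T=124 is 125
Earliest fire time = 125 (job job_B)

Answer: 125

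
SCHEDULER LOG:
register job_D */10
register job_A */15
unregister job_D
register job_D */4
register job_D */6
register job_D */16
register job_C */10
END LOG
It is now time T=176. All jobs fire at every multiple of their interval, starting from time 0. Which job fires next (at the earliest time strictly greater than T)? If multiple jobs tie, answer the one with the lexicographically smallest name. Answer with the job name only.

Answer: job_A

Derivation:
Op 1: register job_D */10 -> active={job_D:*/10}
Op 2: register job_A */15 -> active={job_A:*/15, job_D:*/10}
Op 3: unregister job_D -> active={job_A:*/15}
Op 4: register job_D */4 -> active={job_A:*/15, job_D:*/4}
Op 5: register job_D */6 -> active={job_A:*/15, job_D:*/6}
Op 6: register job_D */16 -> active={job_A:*/15, job_D:*/16}
Op 7: register job_C */10 -> active={job_A:*/15, job_C:*/10, job_D:*/16}
  job_A: interval 15, next fire after T=176 is 180
  job_C: interval 10, next fire after T=176 is 180
  job_D: interval 16, next fire after T=176 is 192
Earliest = 180, winner (lex tiebreak) = job_A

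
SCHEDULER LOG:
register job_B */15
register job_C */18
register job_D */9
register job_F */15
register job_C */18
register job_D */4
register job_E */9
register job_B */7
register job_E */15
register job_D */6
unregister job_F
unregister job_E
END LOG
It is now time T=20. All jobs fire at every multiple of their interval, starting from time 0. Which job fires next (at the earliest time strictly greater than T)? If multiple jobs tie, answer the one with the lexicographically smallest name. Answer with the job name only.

Answer: job_B

Derivation:
Op 1: register job_B */15 -> active={job_B:*/15}
Op 2: register job_C */18 -> active={job_B:*/15, job_C:*/18}
Op 3: register job_D */9 -> active={job_B:*/15, job_C:*/18, job_D:*/9}
Op 4: register job_F */15 -> active={job_B:*/15, job_C:*/18, job_D:*/9, job_F:*/15}
Op 5: register job_C */18 -> active={job_B:*/15, job_C:*/18, job_D:*/9, job_F:*/15}
Op 6: register job_D */4 -> active={job_B:*/15, job_C:*/18, job_D:*/4, job_F:*/15}
Op 7: register job_E */9 -> active={job_B:*/15, job_C:*/18, job_D:*/4, job_E:*/9, job_F:*/15}
Op 8: register job_B */7 -> active={job_B:*/7, job_C:*/18, job_D:*/4, job_E:*/9, job_F:*/15}
Op 9: register job_E */15 -> active={job_B:*/7, job_C:*/18, job_D:*/4, job_E:*/15, job_F:*/15}
Op 10: register job_D */6 -> active={job_B:*/7, job_C:*/18, job_D:*/6, job_E:*/15, job_F:*/15}
Op 11: unregister job_F -> active={job_B:*/7, job_C:*/18, job_D:*/6, job_E:*/15}
Op 12: unregister job_E -> active={job_B:*/7, job_C:*/18, job_D:*/6}
  job_B: interval 7, next fire after T=20 is 21
  job_C: interval 18, next fire after T=20 is 36
  job_D: interval 6, next fire after T=20 is 24
Earliest = 21, winner (lex tiebreak) = job_B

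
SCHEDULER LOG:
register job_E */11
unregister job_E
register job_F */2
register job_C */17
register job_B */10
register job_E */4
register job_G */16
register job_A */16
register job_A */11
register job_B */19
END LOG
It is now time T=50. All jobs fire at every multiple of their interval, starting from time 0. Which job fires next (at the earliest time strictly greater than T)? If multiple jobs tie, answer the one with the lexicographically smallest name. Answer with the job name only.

Answer: job_C

Derivation:
Op 1: register job_E */11 -> active={job_E:*/11}
Op 2: unregister job_E -> active={}
Op 3: register job_F */2 -> active={job_F:*/2}
Op 4: register job_C */17 -> active={job_C:*/17, job_F:*/2}
Op 5: register job_B */10 -> active={job_B:*/10, job_C:*/17, job_F:*/2}
Op 6: register job_E */4 -> active={job_B:*/10, job_C:*/17, job_E:*/4, job_F:*/2}
Op 7: register job_G */16 -> active={job_B:*/10, job_C:*/17, job_E:*/4, job_F:*/2, job_G:*/16}
Op 8: register job_A */16 -> active={job_A:*/16, job_B:*/10, job_C:*/17, job_E:*/4, job_F:*/2, job_G:*/16}
Op 9: register job_A */11 -> active={job_A:*/11, job_B:*/10, job_C:*/17, job_E:*/4, job_F:*/2, job_G:*/16}
Op 10: register job_B */19 -> active={job_A:*/11, job_B:*/19, job_C:*/17, job_E:*/4, job_F:*/2, job_G:*/16}
  job_A: interval 11, next fire after T=50 is 55
  job_B: interval 19, next fire after T=50 is 57
  job_C: interval 17, next fire after T=50 is 51
  job_E: interval 4, next fire after T=50 is 52
  job_F: interval 2, next fire after T=50 is 52
  job_G: interval 16, next fire after T=50 is 64
Earliest = 51, winner (lex tiebreak) = job_C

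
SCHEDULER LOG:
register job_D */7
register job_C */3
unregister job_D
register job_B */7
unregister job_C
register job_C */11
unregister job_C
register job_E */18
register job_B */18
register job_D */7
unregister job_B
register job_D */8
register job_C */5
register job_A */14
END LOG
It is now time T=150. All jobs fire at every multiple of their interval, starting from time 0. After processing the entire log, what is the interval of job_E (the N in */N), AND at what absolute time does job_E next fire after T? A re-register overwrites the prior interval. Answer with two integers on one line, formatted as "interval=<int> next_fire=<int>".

Op 1: register job_D */7 -> active={job_D:*/7}
Op 2: register job_C */3 -> active={job_C:*/3, job_D:*/7}
Op 3: unregister job_D -> active={job_C:*/3}
Op 4: register job_B */7 -> active={job_B:*/7, job_C:*/3}
Op 5: unregister job_C -> active={job_B:*/7}
Op 6: register job_C */11 -> active={job_B:*/7, job_C:*/11}
Op 7: unregister job_C -> active={job_B:*/7}
Op 8: register job_E */18 -> active={job_B:*/7, job_E:*/18}
Op 9: register job_B */18 -> active={job_B:*/18, job_E:*/18}
Op 10: register job_D */7 -> active={job_B:*/18, job_D:*/7, job_E:*/18}
Op 11: unregister job_B -> active={job_D:*/7, job_E:*/18}
Op 12: register job_D */8 -> active={job_D:*/8, job_E:*/18}
Op 13: register job_C */5 -> active={job_C:*/5, job_D:*/8, job_E:*/18}
Op 14: register job_A */14 -> active={job_A:*/14, job_C:*/5, job_D:*/8, job_E:*/18}
Final interval of job_E = 18
Next fire of job_E after T=150: (150//18+1)*18 = 162

Answer: interval=18 next_fire=162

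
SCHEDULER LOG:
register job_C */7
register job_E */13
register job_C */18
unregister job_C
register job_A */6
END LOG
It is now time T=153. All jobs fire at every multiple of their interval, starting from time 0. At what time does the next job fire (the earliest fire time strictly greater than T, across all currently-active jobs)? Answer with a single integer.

Op 1: register job_C */7 -> active={job_C:*/7}
Op 2: register job_E */13 -> active={job_C:*/7, job_E:*/13}
Op 3: register job_C */18 -> active={job_C:*/18, job_E:*/13}
Op 4: unregister job_C -> active={job_E:*/13}
Op 5: register job_A */6 -> active={job_A:*/6, job_E:*/13}
  job_A: interval 6, next fire after T=153 is 156
  job_E: interval 13, next fire after T=153 is 156
Earliest fire time = 156 (job job_A)

Answer: 156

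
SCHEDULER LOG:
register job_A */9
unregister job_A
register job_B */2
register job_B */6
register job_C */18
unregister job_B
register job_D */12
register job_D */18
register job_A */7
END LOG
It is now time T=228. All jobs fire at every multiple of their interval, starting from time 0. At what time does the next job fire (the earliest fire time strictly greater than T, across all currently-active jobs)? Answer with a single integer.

Op 1: register job_A */9 -> active={job_A:*/9}
Op 2: unregister job_A -> active={}
Op 3: register job_B */2 -> active={job_B:*/2}
Op 4: register job_B */6 -> active={job_B:*/6}
Op 5: register job_C */18 -> active={job_B:*/6, job_C:*/18}
Op 6: unregister job_B -> active={job_C:*/18}
Op 7: register job_D */12 -> active={job_C:*/18, job_D:*/12}
Op 8: register job_D */18 -> active={job_C:*/18, job_D:*/18}
Op 9: register job_A */7 -> active={job_A:*/7, job_C:*/18, job_D:*/18}
  job_A: interval 7, next fire after T=228 is 231
  job_C: interval 18, next fire after T=228 is 234
  job_D: interval 18, next fire after T=228 is 234
Earliest fire time = 231 (job job_A)

Answer: 231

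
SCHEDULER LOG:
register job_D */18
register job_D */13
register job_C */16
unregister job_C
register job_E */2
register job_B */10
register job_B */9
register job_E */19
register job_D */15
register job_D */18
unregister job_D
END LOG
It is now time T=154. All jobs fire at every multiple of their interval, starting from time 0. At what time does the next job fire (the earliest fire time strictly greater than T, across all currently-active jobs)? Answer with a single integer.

Answer: 162

Derivation:
Op 1: register job_D */18 -> active={job_D:*/18}
Op 2: register job_D */13 -> active={job_D:*/13}
Op 3: register job_C */16 -> active={job_C:*/16, job_D:*/13}
Op 4: unregister job_C -> active={job_D:*/13}
Op 5: register job_E */2 -> active={job_D:*/13, job_E:*/2}
Op 6: register job_B */10 -> active={job_B:*/10, job_D:*/13, job_E:*/2}
Op 7: register job_B */9 -> active={job_B:*/9, job_D:*/13, job_E:*/2}
Op 8: register job_E */19 -> active={job_B:*/9, job_D:*/13, job_E:*/19}
Op 9: register job_D */15 -> active={job_B:*/9, job_D:*/15, job_E:*/19}
Op 10: register job_D */18 -> active={job_B:*/9, job_D:*/18, job_E:*/19}
Op 11: unregister job_D -> active={job_B:*/9, job_E:*/19}
  job_B: interval 9, next fire after T=154 is 162
  job_E: interval 19, next fire after T=154 is 171
Earliest fire time = 162 (job job_B)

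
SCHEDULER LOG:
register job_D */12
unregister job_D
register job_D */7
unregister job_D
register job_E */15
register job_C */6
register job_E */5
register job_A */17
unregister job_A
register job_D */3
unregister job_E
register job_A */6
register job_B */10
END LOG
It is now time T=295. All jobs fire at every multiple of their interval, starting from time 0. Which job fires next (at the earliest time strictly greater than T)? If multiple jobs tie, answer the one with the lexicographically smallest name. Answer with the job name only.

Op 1: register job_D */12 -> active={job_D:*/12}
Op 2: unregister job_D -> active={}
Op 3: register job_D */7 -> active={job_D:*/7}
Op 4: unregister job_D -> active={}
Op 5: register job_E */15 -> active={job_E:*/15}
Op 6: register job_C */6 -> active={job_C:*/6, job_E:*/15}
Op 7: register job_E */5 -> active={job_C:*/6, job_E:*/5}
Op 8: register job_A */17 -> active={job_A:*/17, job_C:*/6, job_E:*/5}
Op 9: unregister job_A -> active={job_C:*/6, job_E:*/5}
Op 10: register job_D */3 -> active={job_C:*/6, job_D:*/3, job_E:*/5}
Op 11: unregister job_E -> active={job_C:*/6, job_D:*/3}
Op 12: register job_A */6 -> active={job_A:*/6, job_C:*/6, job_D:*/3}
Op 13: register job_B */10 -> active={job_A:*/6, job_B:*/10, job_C:*/6, job_D:*/3}
  job_A: interval 6, next fire after T=295 is 300
  job_B: interval 10, next fire after T=295 is 300
  job_C: interval 6, next fire after T=295 is 300
  job_D: interval 3, next fire after T=295 is 297
Earliest = 297, winner (lex tiebreak) = job_D

Answer: job_D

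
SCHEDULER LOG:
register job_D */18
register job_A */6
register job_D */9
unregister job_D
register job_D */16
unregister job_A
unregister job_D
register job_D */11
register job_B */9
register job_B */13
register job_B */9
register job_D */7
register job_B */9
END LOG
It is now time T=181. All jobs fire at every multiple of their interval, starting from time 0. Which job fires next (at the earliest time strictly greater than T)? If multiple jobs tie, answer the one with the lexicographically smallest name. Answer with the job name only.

Answer: job_D

Derivation:
Op 1: register job_D */18 -> active={job_D:*/18}
Op 2: register job_A */6 -> active={job_A:*/6, job_D:*/18}
Op 3: register job_D */9 -> active={job_A:*/6, job_D:*/9}
Op 4: unregister job_D -> active={job_A:*/6}
Op 5: register job_D */16 -> active={job_A:*/6, job_D:*/16}
Op 6: unregister job_A -> active={job_D:*/16}
Op 7: unregister job_D -> active={}
Op 8: register job_D */11 -> active={job_D:*/11}
Op 9: register job_B */9 -> active={job_B:*/9, job_D:*/11}
Op 10: register job_B */13 -> active={job_B:*/13, job_D:*/11}
Op 11: register job_B */9 -> active={job_B:*/9, job_D:*/11}
Op 12: register job_D */7 -> active={job_B:*/9, job_D:*/7}
Op 13: register job_B */9 -> active={job_B:*/9, job_D:*/7}
  job_B: interval 9, next fire after T=181 is 189
  job_D: interval 7, next fire after T=181 is 182
Earliest = 182, winner (lex tiebreak) = job_D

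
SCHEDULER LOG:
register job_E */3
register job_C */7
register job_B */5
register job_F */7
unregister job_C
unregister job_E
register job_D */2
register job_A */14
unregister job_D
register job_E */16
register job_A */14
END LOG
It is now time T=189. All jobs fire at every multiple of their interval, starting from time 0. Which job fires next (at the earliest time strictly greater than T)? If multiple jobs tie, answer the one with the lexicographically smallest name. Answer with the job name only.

Op 1: register job_E */3 -> active={job_E:*/3}
Op 2: register job_C */7 -> active={job_C:*/7, job_E:*/3}
Op 3: register job_B */5 -> active={job_B:*/5, job_C:*/7, job_E:*/3}
Op 4: register job_F */7 -> active={job_B:*/5, job_C:*/7, job_E:*/3, job_F:*/7}
Op 5: unregister job_C -> active={job_B:*/5, job_E:*/3, job_F:*/7}
Op 6: unregister job_E -> active={job_B:*/5, job_F:*/7}
Op 7: register job_D */2 -> active={job_B:*/5, job_D:*/2, job_F:*/7}
Op 8: register job_A */14 -> active={job_A:*/14, job_B:*/5, job_D:*/2, job_F:*/7}
Op 9: unregister job_D -> active={job_A:*/14, job_B:*/5, job_F:*/7}
Op 10: register job_E */16 -> active={job_A:*/14, job_B:*/5, job_E:*/16, job_F:*/7}
Op 11: register job_A */14 -> active={job_A:*/14, job_B:*/5, job_E:*/16, job_F:*/7}
  job_A: interval 14, next fire after T=189 is 196
  job_B: interval 5, next fire after T=189 is 190
  job_E: interval 16, next fire after T=189 is 192
  job_F: interval 7, next fire after T=189 is 196
Earliest = 190, winner (lex tiebreak) = job_B

Answer: job_B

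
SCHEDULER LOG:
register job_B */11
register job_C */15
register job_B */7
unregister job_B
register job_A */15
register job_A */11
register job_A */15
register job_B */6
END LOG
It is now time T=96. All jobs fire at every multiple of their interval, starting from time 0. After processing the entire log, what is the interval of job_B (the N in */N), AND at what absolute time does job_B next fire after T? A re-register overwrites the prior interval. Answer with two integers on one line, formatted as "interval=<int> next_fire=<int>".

Answer: interval=6 next_fire=102

Derivation:
Op 1: register job_B */11 -> active={job_B:*/11}
Op 2: register job_C */15 -> active={job_B:*/11, job_C:*/15}
Op 3: register job_B */7 -> active={job_B:*/7, job_C:*/15}
Op 4: unregister job_B -> active={job_C:*/15}
Op 5: register job_A */15 -> active={job_A:*/15, job_C:*/15}
Op 6: register job_A */11 -> active={job_A:*/11, job_C:*/15}
Op 7: register job_A */15 -> active={job_A:*/15, job_C:*/15}
Op 8: register job_B */6 -> active={job_A:*/15, job_B:*/6, job_C:*/15}
Final interval of job_B = 6
Next fire of job_B after T=96: (96//6+1)*6 = 102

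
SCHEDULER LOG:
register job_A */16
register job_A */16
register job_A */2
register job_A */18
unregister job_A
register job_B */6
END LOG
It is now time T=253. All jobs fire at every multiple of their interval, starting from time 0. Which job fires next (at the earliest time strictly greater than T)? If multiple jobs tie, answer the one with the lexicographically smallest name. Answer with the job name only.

Op 1: register job_A */16 -> active={job_A:*/16}
Op 2: register job_A */16 -> active={job_A:*/16}
Op 3: register job_A */2 -> active={job_A:*/2}
Op 4: register job_A */18 -> active={job_A:*/18}
Op 5: unregister job_A -> active={}
Op 6: register job_B */6 -> active={job_B:*/6}
  job_B: interval 6, next fire after T=253 is 258
Earliest = 258, winner (lex tiebreak) = job_B

Answer: job_B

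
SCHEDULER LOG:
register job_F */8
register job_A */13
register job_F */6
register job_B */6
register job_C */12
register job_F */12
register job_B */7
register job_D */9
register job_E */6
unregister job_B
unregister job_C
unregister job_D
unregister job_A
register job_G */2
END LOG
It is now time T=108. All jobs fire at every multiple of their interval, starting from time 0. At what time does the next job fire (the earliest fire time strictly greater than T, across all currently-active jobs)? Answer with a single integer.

Op 1: register job_F */8 -> active={job_F:*/8}
Op 2: register job_A */13 -> active={job_A:*/13, job_F:*/8}
Op 3: register job_F */6 -> active={job_A:*/13, job_F:*/6}
Op 4: register job_B */6 -> active={job_A:*/13, job_B:*/6, job_F:*/6}
Op 5: register job_C */12 -> active={job_A:*/13, job_B:*/6, job_C:*/12, job_F:*/6}
Op 6: register job_F */12 -> active={job_A:*/13, job_B:*/6, job_C:*/12, job_F:*/12}
Op 7: register job_B */7 -> active={job_A:*/13, job_B:*/7, job_C:*/12, job_F:*/12}
Op 8: register job_D */9 -> active={job_A:*/13, job_B:*/7, job_C:*/12, job_D:*/9, job_F:*/12}
Op 9: register job_E */6 -> active={job_A:*/13, job_B:*/7, job_C:*/12, job_D:*/9, job_E:*/6, job_F:*/12}
Op 10: unregister job_B -> active={job_A:*/13, job_C:*/12, job_D:*/9, job_E:*/6, job_F:*/12}
Op 11: unregister job_C -> active={job_A:*/13, job_D:*/9, job_E:*/6, job_F:*/12}
Op 12: unregister job_D -> active={job_A:*/13, job_E:*/6, job_F:*/12}
Op 13: unregister job_A -> active={job_E:*/6, job_F:*/12}
Op 14: register job_G */2 -> active={job_E:*/6, job_F:*/12, job_G:*/2}
  job_E: interval 6, next fire after T=108 is 114
  job_F: interval 12, next fire after T=108 is 120
  job_G: interval 2, next fire after T=108 is 110
Earliest fire time = 110 (job job_G)

Answer: 110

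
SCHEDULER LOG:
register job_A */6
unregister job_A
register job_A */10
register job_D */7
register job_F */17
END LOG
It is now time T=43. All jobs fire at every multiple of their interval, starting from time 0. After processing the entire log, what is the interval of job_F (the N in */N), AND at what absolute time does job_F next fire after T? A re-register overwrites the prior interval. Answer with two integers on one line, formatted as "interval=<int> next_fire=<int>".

Answer: interval=17 next_fire=51

Derivation:
Op 1: register job_A */6 -> active={job_A:*/6}
Op 2: unregister job_A -> active={}
Op 3: register job_A */10 -> active={job_A:*/10}
Op 4: register job_D */7 -> active={job_A:*/10, job_D:*/7}
Op 5: register job_F */17 -> active={job_A:*/10, job_D:*/7, job_F:*/17}
Final interval of job_F = 17
Next fire of job_F after T=43: (43//17+1)*17 = 51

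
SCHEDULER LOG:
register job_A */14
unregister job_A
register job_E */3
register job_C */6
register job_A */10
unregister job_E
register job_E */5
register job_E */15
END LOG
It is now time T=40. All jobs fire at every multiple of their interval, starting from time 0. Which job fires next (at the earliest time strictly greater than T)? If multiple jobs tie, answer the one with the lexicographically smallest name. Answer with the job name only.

Answer: job_C

Derivation:
Op 1: register job_A */14 -> active={job_A:*/14}
Op 2: unregister job_A -> active={}
Op 3: register job_E */3 -> active={job_E:*/3}
Op 4: register job_C */6 -> active={job_C:*/6, job_E:*/3}
Op 5: register job_A */10 -> active={job_A:*/10, job_C:*/6, job_E:*/3}
Op 6: unregister job_E -> active={job_A:*/10, job_C:*/6}
Op 7: register job_E */5 -> active={job_A:*/10, job_C:*/6, job_E:*/5}
Op 8: register job_E */15 -> active={job_A:*/10, job_C:*/6, job_E:*/15}
  job_A: interval 10, next fire after T=40 is 50
  job_C: interval 6, next fire after T=40 is 42
  job_E: interval 15, next fire after T=40 is 45
Earliest = 42, winner (lex tiebreak) = job_C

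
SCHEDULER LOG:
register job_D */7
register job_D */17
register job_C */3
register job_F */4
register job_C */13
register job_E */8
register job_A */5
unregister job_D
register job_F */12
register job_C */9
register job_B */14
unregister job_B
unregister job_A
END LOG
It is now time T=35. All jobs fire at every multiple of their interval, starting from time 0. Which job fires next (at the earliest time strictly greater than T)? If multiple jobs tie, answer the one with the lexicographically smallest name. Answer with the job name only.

Op 1: register job_D */7 -> active={job_D:*/7}
Op 2: register job_D */17 -> active={job_D:*/17}
Op 3: register job_C */3 -> active={job_C:*/3, job_D:*/17}
Op 4: register job_F */4 -> active={job_C:*/3, job_D:*/17, job_F:*/4}
Op 5: register job_C */13 -> active={job_C:*/13, job_D:*/17, job_F:*/4}
Op 6: register job_E */8 -> active={job_C:*/13, job_D:*/17, job_E:*/8, job_F:*/4}
Op 7: register job_A */5 -> active={job_A:*/5, job_C:*/13, job_D:*/17, job_E:*/8, job_F:*/4}
Op 8: unregister job_D -> active={job_A:*/5, job_C:*/13, job_E:*/8, job_F:*/4}
Op 9: register job_F */12 -> active={job_A:*/5, job_C:*/13, job_E:*/8, job_F:*/12}
Op 10: register job_C */9 -> active={job_A:*/5, job_C:*/9, job_E:*/8, job_F:*/12}
Op 11: register job_B */14 -> active={job_A:*/5, job_B:*/14, job_C:*/9, job_E:*/8, job_F:*/12}
Op 12: unregister job_B -> active={job_A:*/5, job_C:*/9, job_E:*/8, job_F:*/12}
Op 13: unregister job_A -> active={job_C:*/9, job_E:*/8, job_F:*/12}
  job_C: interval 9, next fire after T=35 is 36
  job_E: interval 8, next fire after T=35 is 40
  job_F: interval 12, next fire after T=35 is 36
Earliest = 36, winner (lex tiebreak) = job_C

Answer: job_C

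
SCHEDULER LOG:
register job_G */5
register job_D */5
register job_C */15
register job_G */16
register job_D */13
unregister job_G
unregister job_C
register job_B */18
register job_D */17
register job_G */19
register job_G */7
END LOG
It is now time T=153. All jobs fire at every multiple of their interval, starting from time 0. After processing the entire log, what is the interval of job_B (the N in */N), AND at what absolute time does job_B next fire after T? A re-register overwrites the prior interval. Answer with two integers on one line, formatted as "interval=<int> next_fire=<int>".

Answer: interval=18 next_fire=162

Derivation:
Op 1: register job_G */5 -> active={job_G:*/5}
Op 2: register job_D */5 -> active={job_D:*/5, job_G:*/5}
Op 3: register job_C */15 -> active={job_C:*/15, job_D:*/5, job_G:*/5}
Op 4: register job_G */16 -> active={job_C:*/15, job_D:*/5, job_G:*/16}
Op 5: register job_D */13 -> active={job_C:*/15, job_D:*/13, job_G:*/16}
Op 6: unregister job_G -> active={job_C:*/15, job_D:*/13}
Op 7: unregister job_C -> active={job_D:*/13}
Op 8: register job_B */18 -> active={job_B:*/18, job_D:*/13}
Op 9: register job_D */17 -> active={job_B:*/18, job_D:*/17}
Op 10: register job_G */19 -> active={job_B:*/18, job_D:*/17, job_G:*/19}
Op 11: register job_G */7 -> active={job_B:*/18, job_D:*/17, job_G:*/7}
Final interval of job_B = 18
Next fire of job_B after T=153: (153//18+1)*18 = 162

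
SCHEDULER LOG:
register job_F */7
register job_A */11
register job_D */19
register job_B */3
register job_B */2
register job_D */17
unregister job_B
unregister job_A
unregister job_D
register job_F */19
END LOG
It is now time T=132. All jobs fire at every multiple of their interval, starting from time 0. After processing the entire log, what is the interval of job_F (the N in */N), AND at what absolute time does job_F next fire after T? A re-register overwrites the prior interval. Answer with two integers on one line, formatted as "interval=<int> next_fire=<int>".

Op 1: register job_F */7 -> active={job_F:*/7}
Op 2: register job_A */11 -> active={job_A:*/11, job_F:*/7}
Op 3: register job_D */19 -> active={job_A:*/11, job_D:*/19, job_F:*/7}
Op 4: register job_B */3 -> active={job_A:*/11, job_B:*/3, job_D:*/19, job_F:*/7}
Op 5: register job_B */2 -> active={job_A:*/11, job_B:*/2, job_D:*/19, job_F:*/7}
Op 6: register job_D */17 -> active={job_A:*/11, job_B:*/2, job_D:*/17, job_F:*/7}
Op 7: unregister job_B -> active={job_A:*/11, job_D:*/17, job_F:*/7}
Op 8: unregister job_A -> active={job_D:*/17, job_F:*/7}
Op 9: unregister job_D -> active={job_F:*/7}
Op 10: register job_F */19 -> active={job_F:*/19}
Final interval of job_F = 19
Next fire of job_F after T=132: (132//19+1)*19 = 133

Answer: interval=19 next_fire=133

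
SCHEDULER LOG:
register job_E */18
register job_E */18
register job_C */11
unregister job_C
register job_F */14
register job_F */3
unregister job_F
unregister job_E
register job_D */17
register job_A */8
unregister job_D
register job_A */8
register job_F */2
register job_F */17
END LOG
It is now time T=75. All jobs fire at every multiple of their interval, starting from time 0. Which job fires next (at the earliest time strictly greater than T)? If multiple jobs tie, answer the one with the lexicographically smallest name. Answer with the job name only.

Op 1: register job_E */18 -> active={job_E:*/18}
Op 2: register job_E */18 -> active={job_E:*/18}
Op 3: register job_C */11 -> active={job_C:*/11, job_E:*/18}
Op 4: unregister job_C -> active={job_E:*/18}
Op 5: register job_F */14 -> active={job_E:*/18, job_F:*/14}
Op 6: register job_F */3 -> active={job_E:*/18, job_F:*/3}
Op 7: unregister job_F -> active={job_E:*/18}
Op 8: unregister job_E -> active={}
Op 9: register job_D */17 -> active={job_D:*/17}
Op 10: register job_A */8 -> active={job_A:*/8, job_D:*/17}
Op 11: unregister job_D -> active={job_A:*/8}
Op 12: register job_A */8 -> active={job_A:*/8}
Op 13: register job_F */2 -> active={job_A:*/8, job_F:*/2}
Op 14: register job_F */17 -> active={job_A:*/8, job_F:*/17}
  job_A: interval 8, next fire after T=75 is 80
  job_F: interval 17, next fire after T=75 is 85
Earliest = 80, winner (lex tiebreak) = job_A

Answer: job_A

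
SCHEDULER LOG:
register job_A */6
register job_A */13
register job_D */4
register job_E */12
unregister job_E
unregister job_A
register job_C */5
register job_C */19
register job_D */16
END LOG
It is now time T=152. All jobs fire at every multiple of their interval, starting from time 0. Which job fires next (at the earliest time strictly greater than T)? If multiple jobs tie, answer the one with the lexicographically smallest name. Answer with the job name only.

Op 1: register job_A */6 -> active={job_A:*/6}
Op 2: register job_A */13 -> active={job_A:*/13}
Op 3: register job_D */4 -> active={job_A:*/13, job_D:*/4}
Op 4: register job_E */12 -> active={job_A:*/13, job_D:*/4, job_E:*/12}
Op 5: unregister job_E -> active={job_A:*/13, job_D:*/4}
Op 6: unregister job_A -> active={job_D:*/4}
Op 7: register job_C */5 -> active={job_C:*/5, job_D:*/4}
Op 8: register job_C */19 -> active={job_C:*/19, job_D:*/4}
Op 9: register job_D */16 -> active={job_C:*/19, job_D:*/16}
  job_C: interval 19, next fire after T=152 is 171
  job_D: interval 16, next fire after T=152 is 160
Earliest = 160, winner (lex tiebreak) = job_D

Answer: job_D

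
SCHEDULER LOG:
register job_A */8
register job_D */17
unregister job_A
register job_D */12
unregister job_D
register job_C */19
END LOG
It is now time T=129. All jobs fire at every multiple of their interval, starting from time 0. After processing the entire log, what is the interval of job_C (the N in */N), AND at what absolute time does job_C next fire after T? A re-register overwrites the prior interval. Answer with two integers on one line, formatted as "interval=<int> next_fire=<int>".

Answer: interval=19 next_fire=133

Derivation:
Op 1: register job_A */8 -> active={job_A:*/8}
Op 2: register job_D */17 -> active={job_A:*/8, job_D:*/17}
Op 3: unregister job_A -> active={job_D:*/17}
Op 4: register job_D */12 -> active={job_D:*/12}
Op 5: unregister job_D -> active={}
Op 6: register job_C */19 -> active={job_C:*/19}
Final interval of job_C = 19
Next fire of job_C after T=129: (129//19+1)*19 = 133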